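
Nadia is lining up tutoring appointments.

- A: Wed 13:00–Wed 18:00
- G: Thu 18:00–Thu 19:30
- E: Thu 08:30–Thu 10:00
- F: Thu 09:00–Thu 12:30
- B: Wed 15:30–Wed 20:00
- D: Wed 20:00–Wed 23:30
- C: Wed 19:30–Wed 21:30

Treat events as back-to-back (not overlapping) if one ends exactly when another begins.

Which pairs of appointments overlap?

A & B, B & C, C & D, E & F

Sorted by start: A, B, C, D, E, F, G.
B starts before A ends → A and B overlap.
C starts after A ends — done with A.
C starts before B ends → B and C overlap.
D starts exactly when B ends (back-to-back, no overlap) — done with B.
D starts before C ends → C and D overlap.
E starts after C ends — done with C.
E starts after D ends — done with D.
F starts before E ends → E and F overlap.
G starts after E ends.
G starts after F ends.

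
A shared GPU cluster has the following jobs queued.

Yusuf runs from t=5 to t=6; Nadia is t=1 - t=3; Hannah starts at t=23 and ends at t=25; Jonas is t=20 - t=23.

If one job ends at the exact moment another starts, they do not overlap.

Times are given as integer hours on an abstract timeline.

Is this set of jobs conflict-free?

Yes

Sorted by start: Nadia, Yusuf, Jonas, Hannah.
Yusuf starts after Nadia ends, so nothing later overlaps Nadia either.
Jonas starts after Yusuf ends, so nothing later overlaps Yusuf either.
Hannah starts exactly when Jonas ends (back-to-back, no overlap).
Every pair is clear; the schedule has no overlaps.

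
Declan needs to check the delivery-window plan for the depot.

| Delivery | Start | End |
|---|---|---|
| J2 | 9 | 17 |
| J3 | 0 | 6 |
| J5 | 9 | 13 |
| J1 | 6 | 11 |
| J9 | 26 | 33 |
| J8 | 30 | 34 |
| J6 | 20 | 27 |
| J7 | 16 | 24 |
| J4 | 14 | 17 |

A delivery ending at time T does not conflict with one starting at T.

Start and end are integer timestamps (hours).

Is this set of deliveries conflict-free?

No

Two intervals overlap when each starts before the other ends.
Sorted by start: J3, J1, J2, J5, J4, J7, J6, J9, J8.
J1 starts exactly when J3 ends (back-to-back, no overlap) — done with J3.
J2 starts before J1 ends → J1 and J2 overlap.
That's a conflict, so the schedule is not conflict-free.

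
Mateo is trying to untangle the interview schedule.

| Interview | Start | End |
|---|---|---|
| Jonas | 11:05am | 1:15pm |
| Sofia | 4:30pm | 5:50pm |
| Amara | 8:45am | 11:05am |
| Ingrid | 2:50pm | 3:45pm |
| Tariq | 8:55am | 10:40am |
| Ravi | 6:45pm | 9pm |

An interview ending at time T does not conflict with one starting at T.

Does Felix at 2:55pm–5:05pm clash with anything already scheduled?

Yes — it overlaps Ingrid, Sofia

Amara: ends 11:05am at or before Felix starts 2:55pm → clear.
Tariq: ends 10:40am at or before Felix starts 2:55pm → clear.
Jonas: ends 1:15pm at or before Felix starts 2:55pm → clear.
Ingrid: starts 2:50pm before Felix ends 5:05pm, and ends 3:45pm after Felix starts 2:55pm → overlap.
Sofia: starts 4:30pm before Felix ends 5:05pm, and ends 5:50pm after Felix starts 2:55pm → overlap.
Ravi: starts 6:45pm at or after Felix ends 5:05pm → clear.
Felix overlaps Ingrid, Sofia.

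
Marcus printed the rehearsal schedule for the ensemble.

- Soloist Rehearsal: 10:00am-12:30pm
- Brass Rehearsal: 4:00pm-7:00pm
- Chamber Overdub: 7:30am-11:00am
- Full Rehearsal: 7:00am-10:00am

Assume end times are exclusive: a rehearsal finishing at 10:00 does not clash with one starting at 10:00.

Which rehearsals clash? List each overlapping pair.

Chamber Overdub & Full Rehearsal, Chamber Overdub & Soloist Rehearsal

Two intervals overlap when each starts before the other ends.
Sorted by start: Full Rehearsal, Chamber Overdub, Soloist Rehearsal, Brass Rehearsal.
Chamber Overdub starts before Full Rehearsal ends → Full Rehearsal and Chamber Overdub overlap.
Soloist Rehearsal starts exactly when Full Rehearsal ends (back-to-back, no overlap); Full Rehearsal is clear from here.
Soloist Rehearsal starts before Chamber Overdub ends → Chamber Overdub and Soloist Rehearsal overlap.
Brass Rehearsal starts after Chamber Overdub ends.
Brass Rehearsal starts after Soloist Rehearsal ends.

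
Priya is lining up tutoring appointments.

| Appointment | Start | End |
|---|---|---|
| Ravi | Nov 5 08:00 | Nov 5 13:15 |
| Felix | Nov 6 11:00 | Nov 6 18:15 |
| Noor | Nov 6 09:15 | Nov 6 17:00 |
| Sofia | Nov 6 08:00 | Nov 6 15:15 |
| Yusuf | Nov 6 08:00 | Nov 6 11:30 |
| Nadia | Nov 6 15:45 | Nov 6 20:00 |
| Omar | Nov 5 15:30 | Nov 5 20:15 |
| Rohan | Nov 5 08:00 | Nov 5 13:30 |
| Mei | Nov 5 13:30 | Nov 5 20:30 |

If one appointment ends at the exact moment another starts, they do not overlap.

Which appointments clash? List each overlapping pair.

Felix & Nadia, Felix & Noor, Felix & Sofia, Felix & Yusuf, Mei & Omar, Nadia & Noor, Noor & Sofia, Noor & Yusuf, Ravi & Rohan, Sofia & Yusuf

Sorted by start: Rohan, Ravi, Mei, Omar, Yusuf, Sofia, Noor, Felix, Nadia.
Ravi starts before Rohan ends → Rohan and Ravi overlap.
Mei starts exactly when Rohan ends (back-to-back, no overlap) — done with Rohan.
Mei starts after Ravi ends — done with Ravi.
Omar starts before Mei ends → Mei and Omar overlap.
Yusuf starts after Mei ends — done with Mei.
Yusuf starts after Omar ends — done with Omar.
Sofia starts before Yusuf ends → Yusuf and Sofia overlap.
Noor starts before Yusuf ends → Yusuf and Noor overlap.
Felix starts before Yusuf ends → Yusuf and Felix overlap.
Nadia starts after Yusuf ends.
Noor starts before Sofia ends → Sofia and Noor overlap.
Felix starts before Sofia ends → Sofia and Felix overlap.
Nadia starts after Sofia ends.
Felix starts before Noor ends → Noor and Felix overlap.
Nadia starts before Noor ends → Noor and Nadia overlap.
Nadia starts before Felix ends → Felix and Nadia overlap.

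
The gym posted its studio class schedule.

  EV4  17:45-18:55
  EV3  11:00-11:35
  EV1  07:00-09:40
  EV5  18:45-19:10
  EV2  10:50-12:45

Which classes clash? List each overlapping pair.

EV2 & EV3, EV4 & EV5

Sorted by start: EV1, EV2, EV3, EV4, EV5.
EV2 starts after EV1 ends; EV1 is clear from here.
EV3 starts before EV2 ends → EV2 and EV3 overlap.
EV4 starts after EV2 ends; EV2 is clear from here.
EV4 starts after EV3 ends; EV3 is clear from here.
EV5 starts before EV4 ends → EV4 and EV5 overlap.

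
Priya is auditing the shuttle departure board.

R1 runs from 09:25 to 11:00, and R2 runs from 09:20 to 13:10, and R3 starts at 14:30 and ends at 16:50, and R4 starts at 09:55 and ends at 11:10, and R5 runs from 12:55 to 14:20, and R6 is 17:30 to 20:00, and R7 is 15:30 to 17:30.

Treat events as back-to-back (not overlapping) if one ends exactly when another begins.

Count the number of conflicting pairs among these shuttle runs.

5

Check each pair: they overlap iff neither finishes before the other starts.
Sorted by start: R2, R1, R4, R5, R3, R7, R6.
R1 starts before R2 ends → R2 and R1 overlap.
R4 starts before R2 ends → R2 and R4 overlap.
R5 starts before R2 ends → R2 and R5 overlap.
R3 starts after R2 ends, so R2 has no further overlaps.
R4 starts before R1 ends → R1 and R4 overlap.
R5 starts after R1 ends, so R1 has no further overlaps.
R5 starts after R4 ends, so R4 has no further overlaps.
R3 starts after R5 ends, so R5 has no further overlaps.
R7 starts before R3 ends → R3 and R7 overlap.
R6 starts after R3 ends.
R6 starts exactly when R7 ends (back-to-back, no overlap).
Overlapping pairs: R1 & R2, R1 & R4, R2 & R4, R2 & R5, R3 & R7 — 5 in total.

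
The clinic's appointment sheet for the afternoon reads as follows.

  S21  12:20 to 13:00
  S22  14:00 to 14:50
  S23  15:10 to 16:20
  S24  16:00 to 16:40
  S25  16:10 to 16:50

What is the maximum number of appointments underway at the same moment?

Sort all start/end points and keep a running count:
12:20 start S21 → 1
13:00 end S21 → 0
14:00 start S22 → 1
14:50 end S22 → 0
15:10 start S23 → 1
16:00 start S24 → 2
16:10 start S25 → 3
16:20 end S23 → 2
16:40 end S24 → 1
16:50 end S25 → 0
Peak is 3, at 16:10 (S23, S24, S25).

3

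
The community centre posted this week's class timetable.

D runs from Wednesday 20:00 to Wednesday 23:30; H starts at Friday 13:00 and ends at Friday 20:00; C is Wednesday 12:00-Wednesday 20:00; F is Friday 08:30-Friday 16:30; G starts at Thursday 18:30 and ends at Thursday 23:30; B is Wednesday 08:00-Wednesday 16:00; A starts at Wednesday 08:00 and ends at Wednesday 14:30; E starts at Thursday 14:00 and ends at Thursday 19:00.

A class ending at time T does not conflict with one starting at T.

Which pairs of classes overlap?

Sorted by start: A, B, C, D, E, G, F, H.
B starts before A ends → A and B overlap.
C starts before A ends → A and C overlap.
D starts after A ends, so A has no further overlaps.
C starts before B ends → B and C overlap.
D starts after B ends, so B has no further overlaps.
D starts exactly when C ends (back-to-back, no overlap), so C has no further overlaps.
E starts after D ends, so D has no further overlaps.
G starts before E ends → E and G overlap.
F starts after E ends, so E has no further overlaps.
F starts after G ends, so G has no further overlaps.
H starts before F ends → F and H overlap.

A & B, A & C, B & C, E & G, F & H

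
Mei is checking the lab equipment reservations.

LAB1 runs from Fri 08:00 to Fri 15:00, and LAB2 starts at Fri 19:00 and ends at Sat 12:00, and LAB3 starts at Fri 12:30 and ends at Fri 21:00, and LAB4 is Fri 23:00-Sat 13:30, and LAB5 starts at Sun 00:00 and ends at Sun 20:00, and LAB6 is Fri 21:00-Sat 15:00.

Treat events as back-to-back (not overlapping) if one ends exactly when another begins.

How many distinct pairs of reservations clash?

Sorted by start: LAB1, LAB3, LAB2, LAB6, LAB4, LAB5.
LAB3 starts before LAB1 ends → LAB1 and LAB3 overlap.
LAB2 starts after LAB1 ends — done with LAB1.
LAB2 starts before LAB3 ends → LAB3 and LAB2 overlap.
LAB6 starts exactly when LAB3 ends (back-to-back, no overlap) — done with LAB3.
LAB6 starts before LAB2 ends → LAB2 and LAB6 overlap.
LAB4 starts before LAB2 ends → LAB2 and LAB4 overlap.
LAB5 starts after LAB2 ends.
LAB4 starts before LAB6 ends → LAB6 and LAB4 overlap.
LAB5 starts after LAB6 ends.
LAB5 starts after LAB4 ends.
Overlapping pairs: LAB1 & LAB3, LAB2 & LAB3, LAB2 & LAB4, LAB2 & LAB6, LAB4 & LAB6 — 5 in total.

5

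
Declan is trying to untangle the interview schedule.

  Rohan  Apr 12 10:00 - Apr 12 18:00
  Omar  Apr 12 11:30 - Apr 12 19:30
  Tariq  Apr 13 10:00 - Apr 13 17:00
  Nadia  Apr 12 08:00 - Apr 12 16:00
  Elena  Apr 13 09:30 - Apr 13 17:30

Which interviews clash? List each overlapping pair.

Elena & Tariq, Nadia & Omar, Nadia & Rohan, Omar & Rohan

Check each pair: they overlap iff neither finishes before the other starts.
Sorted by start: Nadia, Rohan, Omar, Elena, Tariq.
Rohan starts before Nadia ends → Nadia and Rohan overlap.
Omar starts before Nadia ends → Nadia and Omar overlap.
Elena starts after Nadia ends, so Nadia has no further overlaps.
Omar starts before Rohan ends → Rohan and Omar overlap.
Elena starts after Rohan ends, so Rohan has no further overlaps.
Elena starts after Omar ends, so Omar has no further overlaps.
Tariq starts before Elena ends → Elena and Tariq overlap.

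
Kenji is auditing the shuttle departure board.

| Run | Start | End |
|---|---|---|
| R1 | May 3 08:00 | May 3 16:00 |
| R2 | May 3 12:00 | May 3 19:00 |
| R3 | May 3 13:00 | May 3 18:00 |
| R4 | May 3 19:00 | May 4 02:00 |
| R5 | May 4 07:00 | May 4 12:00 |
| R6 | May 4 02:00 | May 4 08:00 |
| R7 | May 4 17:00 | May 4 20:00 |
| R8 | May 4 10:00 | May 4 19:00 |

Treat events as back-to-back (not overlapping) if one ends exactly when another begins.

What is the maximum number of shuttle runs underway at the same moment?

3

Walk through starts and ends in time order (an end at T is processed before a start at T):
May 3 08:00 start R1 → 1
May 3 12:00 start R2 → 2
May 3 13:00 start R3 → 3
May 3 16:00 end R1 → 2
May 3 18:00 end R3 → 1
May 3 19:00 end R2 → 0
May 3 19:00 start R4 → 1
May 4 02:00 end R4 → 0
May 4 02:00 start R6 → 1
May 4 07:00 start R5 → 2
May 4 08:00 end R6 → 1
May 4 10:00 start R8 → 2
May 4 12:00 end R5 → 1
May 4 17:00 start R7 → 2
May 4 19:00 end R8 → 1
May 4 20:00 end R7 → 0
Peak is 3, at May 3 13:00 (R1, R2, R3).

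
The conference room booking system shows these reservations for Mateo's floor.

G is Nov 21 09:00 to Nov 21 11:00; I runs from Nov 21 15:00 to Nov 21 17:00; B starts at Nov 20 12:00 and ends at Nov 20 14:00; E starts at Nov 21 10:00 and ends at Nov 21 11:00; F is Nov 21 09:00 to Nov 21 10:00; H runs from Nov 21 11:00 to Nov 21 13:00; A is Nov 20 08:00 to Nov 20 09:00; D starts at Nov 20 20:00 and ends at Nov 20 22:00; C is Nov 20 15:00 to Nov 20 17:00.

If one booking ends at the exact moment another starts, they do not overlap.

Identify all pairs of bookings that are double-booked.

E & G, F & G

Sorted by start: A, B, C, D, F, G, E, H, I.
B starts after A ends, so nothing later overlaps A either.
C starts after B ends, so nothing later overlaps B either.
D starts after C ends, so nothing later overlaps C either.
F starts after D ends, so nothing later overlaps D either.
G starts before F ends → F and G overlap.
E starts exactly when F ends (back-to-back, no overlap), so nothing later overlaps F either.
E starts before G ends → G and E overlap.
H starts exactly when G ends (back-to-back, no overlap), so nothing later overlaps G either.
H starts exactly when E ends (back-to-back, no overlap), so nothing later overlaps E either.
I starts after H ends.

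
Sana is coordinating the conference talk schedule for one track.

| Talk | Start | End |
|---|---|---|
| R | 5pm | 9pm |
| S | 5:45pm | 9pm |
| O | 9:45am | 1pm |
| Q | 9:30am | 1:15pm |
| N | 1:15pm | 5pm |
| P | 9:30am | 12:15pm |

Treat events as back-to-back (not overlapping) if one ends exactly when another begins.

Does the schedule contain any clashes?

Check each pair: they overlap iff neither finishes before the other starts.
Sorted by start: P, Q, O, N, R, S.
Q starts before P ends → P and Q overlap.
That's a conflict, so the schedule is not conflict-free.

Yes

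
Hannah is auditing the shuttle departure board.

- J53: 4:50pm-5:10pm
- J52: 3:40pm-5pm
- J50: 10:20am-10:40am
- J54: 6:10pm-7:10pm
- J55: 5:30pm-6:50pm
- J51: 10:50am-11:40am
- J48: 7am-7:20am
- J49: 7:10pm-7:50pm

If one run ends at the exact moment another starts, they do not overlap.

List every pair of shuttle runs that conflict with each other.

Two intervals overlap when each starts before the other ends.
Sorted by start: J48, J50, J51, J52, J53, J55, J54, J49.
J50 starts after J48 ends, so J48 has no further overlaps.
J51 starts after J50 ends, so J50 has no further overlaps.
J52 starts after J51 ends, so J51 has no further overlaps.
J53 starts before J52 ends → J52 and J53 overlap.
J55 starts after J52 ends, so J52 has no further overlaps.
J55 starts after J53 ends, so J53 has no further overlaps.
J54 starts before J55 ends → J55 and J54 overlap.
J49 starts after J55 ends.
J49 starts exactly when J54 ends (back-to-back, no overlap).

J52 & J53, J54 & J55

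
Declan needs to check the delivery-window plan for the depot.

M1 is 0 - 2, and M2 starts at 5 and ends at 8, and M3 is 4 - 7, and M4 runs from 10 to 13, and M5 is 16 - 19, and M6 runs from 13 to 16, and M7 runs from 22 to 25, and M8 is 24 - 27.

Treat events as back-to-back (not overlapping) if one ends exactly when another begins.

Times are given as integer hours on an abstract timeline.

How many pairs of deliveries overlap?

2

Check each pair: they overlap iff neither finishes before the other starts.
Sorted by start: M1, M3, M2, M4, M6, M5, M7, M8.
M3 starts after M1 ends, so nothing later overlaps M1 either.
M2 starts before M3 ends → M3 and M2 overlap.
M4 starts after M3 ends, so nothing later overlaps M3 either.
M4 starts after M2 ends, so nothing later overlaps M2 either.
M6 starts exactly when M4 ends (back-to-back, no overlap), so nothing later overlaps M4 either.
M5 starts exactly when M6 ends (back-to-back, no overlap), so nothing later overlaps M6 either.
M7 starts after M5 ends, so nothing later overlaps M5 either.
M8 starts before M7 ends → M7 and M8 overlap.
Overlapping pairs: M2 & M3, M7 & M8 — 2 in total.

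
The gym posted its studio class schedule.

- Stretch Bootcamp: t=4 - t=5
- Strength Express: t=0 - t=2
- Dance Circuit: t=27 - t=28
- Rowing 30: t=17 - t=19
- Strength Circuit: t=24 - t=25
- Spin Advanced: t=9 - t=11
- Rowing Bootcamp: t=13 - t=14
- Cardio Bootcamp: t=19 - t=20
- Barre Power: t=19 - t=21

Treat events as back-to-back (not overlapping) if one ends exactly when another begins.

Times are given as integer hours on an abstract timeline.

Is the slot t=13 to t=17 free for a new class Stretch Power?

Strength Express: ends t=2 at or before Stretch Power starts t=13 → clear.
Stretch Bootcamp: ends t=5 at or before Stretch Power starts t=13 → clear.
Spin Advanced: ends t=11 at or before Stretch Power starts t=13 → clear.
Rowing Bootcamp: starts t=13 before Stretch Power ends t=17, and ends t=14 after Stretch Power starts t=13 → overlap.
Rowing 30: starts t=17 at or after Stretch Power ends t=17 → clear.
Barre Power: starts t=19 at or after Stretch Power ends t=17 → clear.
Cardio Bootcamp: starts t=19 at or after Stretch Power ends t=17 → clear.
Strength Circuit: starts t=24 at or after Stretch Power ends t=17 → clear.
Dance Circuit: starts t=27 at or after Stretch Power ends t=17 → clear.
Stretch Power overlaps Rowing Bootcamp.

No — it overlaps Rowing Bootcamp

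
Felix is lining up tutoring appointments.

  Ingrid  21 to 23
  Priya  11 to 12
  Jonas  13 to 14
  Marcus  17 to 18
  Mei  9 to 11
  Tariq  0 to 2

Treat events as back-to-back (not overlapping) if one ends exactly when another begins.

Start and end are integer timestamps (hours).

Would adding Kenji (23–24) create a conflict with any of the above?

Tariq: ends 2 at or before Kenji starts 23 → clear.
Mei: ends 11 at or before Kenji starts 23 → clear.
Priya: ends 12 at or before Kenji starts 23 → clear.
Jonas: ends 14 at or before Kenji starts 23 → clear.
Marcus: ends 18 at or before Kenji starts 23 → clear.
Ingrid: ends 23 at or before Kenji starts 23 → clear.

No — it doesn't clash with anything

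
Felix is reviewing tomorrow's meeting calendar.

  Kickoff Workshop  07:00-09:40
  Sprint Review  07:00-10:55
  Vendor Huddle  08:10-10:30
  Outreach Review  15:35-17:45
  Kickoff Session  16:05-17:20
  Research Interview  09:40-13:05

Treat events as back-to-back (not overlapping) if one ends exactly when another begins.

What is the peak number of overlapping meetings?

Sort all start/end points and keep a running count:
07:00 start Kickoff Workshop → 1
07:00 start Sprint Review → 2
08:10 start Vendor Huddle → 3
09:40 end Kickoff Workshop → 2
09:40 start Research Interview → 3
10:30 end Vendor Huddle → 2
10:55 end Sprint Review → 1
13:05 end Research Interview → 0
15:35 start Outreach Review → 1
16:05 start Kickoff Session → 2
17:20 end Kickoff Session → 1
17:45 end Outreach Review → 0
Peak is 3, at 08:10 (Kickoff Workshop, Sprint Review, Vendor Huddle).

3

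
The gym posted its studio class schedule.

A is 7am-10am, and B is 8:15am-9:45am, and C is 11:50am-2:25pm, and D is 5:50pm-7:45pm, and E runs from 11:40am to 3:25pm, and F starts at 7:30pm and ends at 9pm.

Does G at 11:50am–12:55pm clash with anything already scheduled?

A: ends 10am at or before G starts 11:50am → clear.
B: ends 9:45am at or before G starts 11:50am → clear.
E: starts 11:40am before G ends 12:55pm, and ends 3:25pm after G starts 11:50am → overlap.
C: starts 11:50am before G ends 12:55pm, and ends 2:25pm after G starts 11:50am → overlap.
D: starts 5:50pm at or after G ends 12:55pm → clear.
F: starts 7:30pm at or after G ends 12:55pm → clear.
G overlaps C, E.

Yes — it overlaps C, E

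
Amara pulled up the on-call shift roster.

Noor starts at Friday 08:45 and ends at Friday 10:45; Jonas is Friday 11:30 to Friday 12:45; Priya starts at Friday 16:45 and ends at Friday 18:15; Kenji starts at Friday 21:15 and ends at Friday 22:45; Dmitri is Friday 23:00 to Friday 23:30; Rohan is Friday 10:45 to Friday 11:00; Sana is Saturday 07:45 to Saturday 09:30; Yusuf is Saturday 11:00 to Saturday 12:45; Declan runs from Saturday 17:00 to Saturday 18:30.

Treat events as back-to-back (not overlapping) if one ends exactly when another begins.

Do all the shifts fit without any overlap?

Yes

Sorted by start: Noor, Rohan, Jonas, Priya, Kenji, Dmitri, Sana, Yusuf, Declan.
Rohan starts exactly when Noor ends (back-to-back, no overlap); Noor is clear from here.
Jonas starts after Rohan ends; Rohan is clear from here.
Priya starts after Jonas ends; Jonas is clear from here.
Kenji starts after Priya ends; Priya is clear from here.
Dmitri starts after Kenji ends; Kenji is clear from here.
Sana starts after Dmitri ends; Dmitri is clear from here.
Yusuf starts after Sana ends; Sana is clear from here.
Declan starts after Yusuf ends.
Every pair is clear; the schedule has no overlaps.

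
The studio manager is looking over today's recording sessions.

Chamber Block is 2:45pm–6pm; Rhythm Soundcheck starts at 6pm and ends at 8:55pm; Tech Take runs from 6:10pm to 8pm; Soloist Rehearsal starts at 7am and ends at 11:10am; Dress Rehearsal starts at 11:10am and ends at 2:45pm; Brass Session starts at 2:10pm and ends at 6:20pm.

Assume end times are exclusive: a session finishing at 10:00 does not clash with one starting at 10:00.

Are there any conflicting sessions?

Sorted by start: Soloist Rehearsal, Dress Rehearsal, Brass Session, Chamber Block, Rhythm Soundcheck, Tech Take.
Dress Rehearsal starts exactly when Soloist Rehearsal ends (back-to-back, no overlap), so Soloist Rehearsal has no further overlaps.
Brass Session starts before Dress Rehearsal ends → Dress Rehearsal and Brass Session overlap.
That's a conflict, so the schedule is not conflict-free.

Yes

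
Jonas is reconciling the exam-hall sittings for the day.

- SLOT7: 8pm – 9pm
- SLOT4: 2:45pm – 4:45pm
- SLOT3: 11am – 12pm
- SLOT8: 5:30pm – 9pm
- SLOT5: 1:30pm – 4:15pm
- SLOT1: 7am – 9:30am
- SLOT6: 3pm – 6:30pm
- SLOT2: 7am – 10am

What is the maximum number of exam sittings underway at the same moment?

Walk through starts and ends in time order (an end at T is processed before a start at T):
7am start SLOT1 → 1
7am start SLOT2 → 2
9:30am end SLOT1 → 1
10am end SLOT2 → 0
11am start SLOT3 → 1
12pm end SLOT3 → 0
1:30pm start SLOT5 → 1
2:45pm start SLOT4 → 2
3pm start SLOT6 → 3
4:15pm end SLOT5 → 2
4:45pm end SLOT4 → 1
5:30pm start SLOT8 → 2
6:30pm end SLOT6 → 1
8pm start SLOT7 → 2
9pm end SLOT7 → 1
9pm end SLOT8 → 0
Peak is 3, at 3pm (SLOT4, SLOT5, SLOT6).

3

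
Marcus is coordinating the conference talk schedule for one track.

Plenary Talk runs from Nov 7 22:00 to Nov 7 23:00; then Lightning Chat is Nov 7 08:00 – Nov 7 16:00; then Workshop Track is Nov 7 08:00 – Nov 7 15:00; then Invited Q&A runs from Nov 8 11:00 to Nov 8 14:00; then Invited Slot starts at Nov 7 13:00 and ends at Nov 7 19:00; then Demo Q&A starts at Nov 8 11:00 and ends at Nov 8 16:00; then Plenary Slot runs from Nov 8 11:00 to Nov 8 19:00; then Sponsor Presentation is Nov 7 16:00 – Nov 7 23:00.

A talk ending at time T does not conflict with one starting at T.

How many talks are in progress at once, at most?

3

Sort all start/end points and keep a running count:
Nov 7 08:00 start Lightning Chat → 1
Nov 7 08:00 start Workshop Track → 2
Nov 7 13:00 start Invited Slot → 3
Nov 7 15:00 end Workshop Track → 2
Nov 7 16:00 end Lightning Chat → 1
Nov 7 16:00 start Sponsor Presentation → 2
Nov 7 19:00 end Invited Slot → 1
Nov 7 22:00 start Plenary Talk → 2
Nov 7 23:00 end Plenary Talk → 1
Nov 7 23:00 end Sponsor Presentation → 0
Nov 8 11:00 start Demo Q&A → 1
Nov 8 11:00 start Invited Q&A → 2
Nov 8 11:00 start Plenary Slot → 3
Nov 8 14:00 end Invited Q&A → 2
Nov 8 16:00 end Demo Q&A → 1
Nov 8 19:00 end Plenary Slot → 0
Peak is 3, at Nov 7 13:00 (Invited Slot, Lightning Chat, Workshop Track).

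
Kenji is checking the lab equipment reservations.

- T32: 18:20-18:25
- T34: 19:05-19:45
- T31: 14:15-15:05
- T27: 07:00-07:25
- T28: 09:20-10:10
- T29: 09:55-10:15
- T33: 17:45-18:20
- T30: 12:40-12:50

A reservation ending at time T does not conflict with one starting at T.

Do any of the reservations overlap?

Yes

Sorted by start: T27, T28, T29, T30, T31, T33, T32, T34.
T28 starts after T27 ends; T27 is clear from here.
T29 starts before T28 ends → T28 and T29 overlap.
That's a conflict, so the schedule is not conflict-free.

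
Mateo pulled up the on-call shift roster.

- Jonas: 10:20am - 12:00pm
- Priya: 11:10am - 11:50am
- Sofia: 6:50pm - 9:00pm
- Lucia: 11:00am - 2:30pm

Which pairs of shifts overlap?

Jonas & Lucia, Jonas & Priya, Lucia & Priya

Sorted by start: Jonas, Lucia, Priya, Sofia.
Lucia starts before Jonas ends → Jonas and Lucia overlap.
Priya starts before Jonas ends → Jonas and Priya overlap.
Sofia starts after Jonas ends.
Priya starts before Lucia ends → Lucia and Priya overlap.
Sofia starts after Lucia ends.
Sofia starts after Priya ends.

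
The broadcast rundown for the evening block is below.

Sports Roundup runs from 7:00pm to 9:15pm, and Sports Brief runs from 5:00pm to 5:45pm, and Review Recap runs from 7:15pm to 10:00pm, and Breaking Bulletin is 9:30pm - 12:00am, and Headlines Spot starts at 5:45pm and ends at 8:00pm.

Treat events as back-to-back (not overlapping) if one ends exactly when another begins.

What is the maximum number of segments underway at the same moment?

Sweep the timeline, counting +1 at each start and −1 at each end (ends before starts at a tie):
5:00pm start Sports Brief → 1
5:45pm end Sports Brief → 0
5:45pm start Headlines Spot → 1
7:00pm start Sports Roundup → 2
7:15pm start Review Recap → 3
8:00pm end Headlines Spot → 2
9:15pm end Sports Roundup → 1
9:30pm start Breaking Bulletin → 2
10:00pm end Review Recap → 1
12:00am end Breaking Bulletin → 0
Peak is 3, at 7:15pm (Headlines Spot, Review Recap, Sports Roundup).

3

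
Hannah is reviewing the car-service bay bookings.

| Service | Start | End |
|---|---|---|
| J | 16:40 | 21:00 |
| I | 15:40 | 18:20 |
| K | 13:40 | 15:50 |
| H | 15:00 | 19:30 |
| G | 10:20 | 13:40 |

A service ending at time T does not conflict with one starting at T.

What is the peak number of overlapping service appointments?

3

Sort all start/end points and keep a running count:
10:20 start G → 1
13:40 end G → 0
13:40 start K → 1
15:00 start H → 2
15:40 start I → 3
15:50 end K → 2
16:40 start J → 3
18:20 end I → 2
19:30 end H → 1
21:00 end J → 0
Peak is 3, at 15:40 (H, I, K).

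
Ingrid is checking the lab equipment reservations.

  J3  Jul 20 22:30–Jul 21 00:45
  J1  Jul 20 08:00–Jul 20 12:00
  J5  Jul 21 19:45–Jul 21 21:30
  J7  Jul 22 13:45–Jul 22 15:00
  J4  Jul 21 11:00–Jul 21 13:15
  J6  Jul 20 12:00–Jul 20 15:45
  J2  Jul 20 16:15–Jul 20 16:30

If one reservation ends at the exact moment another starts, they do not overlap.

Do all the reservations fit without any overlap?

Sorted by start: J1, J6, J2, J3, J4, J5, J7.
J6 starts exactly when J1 ends (back-to-back, no overlap), so nothing later overlaps J1 either.
J2 starts after J6 ends, so nothing later overlaps J6 either.
J3 starts after J2 ends, so nothing later overlaps J2 either.
J4 starts after J3 ends, so nothing later overlaps J3 either.
J5 starts after J4 ends, so nothing later overlaps J4 either.
J7 starts after J5 ends.
Every pair is clear; the schedule has no overlaps.

Yes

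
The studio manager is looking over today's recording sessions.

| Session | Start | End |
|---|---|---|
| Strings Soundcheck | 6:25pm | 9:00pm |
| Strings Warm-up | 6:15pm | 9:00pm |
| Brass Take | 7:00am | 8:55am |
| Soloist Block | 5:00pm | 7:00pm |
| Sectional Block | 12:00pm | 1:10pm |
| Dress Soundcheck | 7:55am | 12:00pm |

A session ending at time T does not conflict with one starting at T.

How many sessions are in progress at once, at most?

Sort all start/end points and keep a running count:
7:00am start Brass Take → 1
7:55am start Dress Soundcheck → 2
8:55am end Brass Take → 1
12:00pm end Dress Soundcheck → 0
12:00pm start Sectional Block → 1
1:10pm end Sectional Block → 0
5:00pm start Soloist Block → 1
6:15pm start Strings Warm-up → 2
6:25pm start Strings Soundcheck → 3
7:00pm end Soloist Block → 2
9:00pm end Strings Soundcheck → 1
9:00pm end Strings Warm-up → 0
Peak is 3, at 6:25pm (Soloist Block, Strings Soundcheck, Strings Warm-up).

3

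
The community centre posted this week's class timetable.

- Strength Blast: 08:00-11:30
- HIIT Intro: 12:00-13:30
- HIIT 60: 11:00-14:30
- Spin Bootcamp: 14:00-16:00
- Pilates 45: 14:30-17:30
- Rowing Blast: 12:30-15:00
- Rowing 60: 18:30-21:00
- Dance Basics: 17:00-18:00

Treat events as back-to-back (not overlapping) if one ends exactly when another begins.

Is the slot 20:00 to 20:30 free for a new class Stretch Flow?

No — it overlaps Rowing 60

Strength Blast: ends 11:30 at or before Stretch Flow starts 20:00 → clear.
HIIT 60: ends 14:30 at or before Stretch Flow starts 20:00 → clear.
HIIT Intro: ends 13:30 at or before Stretch Flow starts 20:00 → clear.
Rowing Blast: ends 15:00 at or before Stretch Flow starts 20:00 → clear.
Spin Bootcamp: ends 16:00 at or before Stretch Flow starts 20:00 → clear.
Pilates 45: ends 17:30 at or before Stretch Flow starts 20:00 → clear.
Dance Basics: ends 18:00 at or before Stretch Flow starts 20:00 → clear.
Rowing 60: starts 18:30 before Stretch Flow ends 20:30, and ends 21:00 after Stretch Flow starts 20:00 → overlap.
Stretch Flow overlaps Rowing 60.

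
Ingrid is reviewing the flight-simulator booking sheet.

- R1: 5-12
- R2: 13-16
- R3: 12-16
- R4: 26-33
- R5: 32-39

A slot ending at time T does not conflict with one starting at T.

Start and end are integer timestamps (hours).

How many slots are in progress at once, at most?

2

Sweep the timeline, counting +1 at each start and −1 at each end (ends before starts at a tie):
5 start R1 → 1
12 end R1 → 0
12 start R3 → 1
13 start R2 → 2
16 end R2 → 1
16 end R3 → 0
26 start R4 → 1
32 start R5 → 2
33 end R4 → 1
39 end R5 → 0
Peak is 2, at 13 (R2, R3).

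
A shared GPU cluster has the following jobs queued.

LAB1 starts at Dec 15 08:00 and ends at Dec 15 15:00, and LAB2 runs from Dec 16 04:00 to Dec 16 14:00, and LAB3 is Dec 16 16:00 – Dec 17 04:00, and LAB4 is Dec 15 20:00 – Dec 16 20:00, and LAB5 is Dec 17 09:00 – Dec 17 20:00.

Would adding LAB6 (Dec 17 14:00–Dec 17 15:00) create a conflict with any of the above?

LAB1: ends Dec 15 15:00 at or before LAB6 starts Dec 17 14:00 → clear.
LAB4: ends Dec 16 20:00 at or before LAB6 starts Dec 17 14:00 → clear.
LAB2: ends Dec 16 14:00 at or before LAB6 starts Dec 17 14:00 → clear.
LAB3: ends Dec 17 04:00 at or before LAB6 starts Dec 17 14:00 → clear.
LAB5: starts Dec 17 09:00 before LAB6 ends Dec 17 15:00, and ends Dec 17 20:00 after LAB6 starts Dec 17 14:00 → overlap.
LAB6 overlaps LAB5.

Yes — it overlaps LAB5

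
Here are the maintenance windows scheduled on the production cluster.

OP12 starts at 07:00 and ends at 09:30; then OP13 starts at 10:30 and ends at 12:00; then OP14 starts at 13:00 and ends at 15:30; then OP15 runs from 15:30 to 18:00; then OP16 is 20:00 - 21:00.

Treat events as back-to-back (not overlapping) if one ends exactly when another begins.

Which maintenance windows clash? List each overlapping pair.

Sorted by start: OP12, OP13, OP14, OP15, OP16.
OP13 starts after OP12 ends, so OP12 has no further overlaps.
OP14 starts after OP13 ends, so OP13 has no further overlaps.
OP15 starts exactly when OP14 ends (back-to-back, no overlap), so OP14 has no further overlaps.
OP16 starts after OP15 ends.

no overlapping pairs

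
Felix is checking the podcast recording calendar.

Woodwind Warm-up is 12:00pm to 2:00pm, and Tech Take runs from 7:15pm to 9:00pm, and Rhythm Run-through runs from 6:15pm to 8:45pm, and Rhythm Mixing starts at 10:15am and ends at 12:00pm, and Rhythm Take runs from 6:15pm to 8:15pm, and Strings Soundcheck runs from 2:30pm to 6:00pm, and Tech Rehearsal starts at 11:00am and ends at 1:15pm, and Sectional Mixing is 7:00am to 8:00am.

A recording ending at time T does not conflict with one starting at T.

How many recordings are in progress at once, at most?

3

Sort all start/end points and keep a running count:
7:00am start Sectional Mixing → 1
8:00am end Sectional Mixing → 0
10:15am start Rhythm Mixing → 1
11:00am start Tech Rehearsal → 2
12:00pm end Rhythm Mixing → 1
12:00pm start Woodwind Warm-up → 2
1:15pm end Tech Rehearsal → 1
2:00pm end Woodwind Warm-up → 0
2:30pm start Strings Soundcheck → 1
6:00pm end Strings Soundcheck → 0
6:15pm start Rhythm Run-through → 1
6:15pm start Rhythm Take → 2
7:15pm start Tech Take → 3
8:15pm end Rhythm Take → 2
8:45pm end Rhythm Run-through → 1
9:00pm end Tech Take → 0
Peak is 3, at 7:15pm (Rhythm Run-through, Rhythm Take, Tech Take).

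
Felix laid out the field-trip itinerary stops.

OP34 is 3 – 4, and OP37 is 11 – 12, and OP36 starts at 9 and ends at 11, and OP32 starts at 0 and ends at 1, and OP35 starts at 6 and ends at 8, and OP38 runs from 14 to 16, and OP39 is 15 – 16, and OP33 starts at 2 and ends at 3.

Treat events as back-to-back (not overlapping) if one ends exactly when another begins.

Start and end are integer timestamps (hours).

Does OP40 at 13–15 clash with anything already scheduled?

Yes — it overlaps OP38

OP32: ends 1 at or before OP40 starts 13 → clear.
OP33: ends 3 at or before OP40 starts 13 → clear.
OP34: ends 4 at or before OP40 starts 13 → clear.
OP35: ends 8 at or before OP40 starts 13 → clear.
OP36: ends 11 at or before OP40 starts 13 → clear.
OP37: ends 12 at or before OP40 starts 13 → clear.
OP38: starts 14 before OP40 ends 15, and ends 16 after OP40 starts 13 → overlap.
OP39: starts 15 at or after OP40 ends 15 → clear.
OP40 overlaps OP38.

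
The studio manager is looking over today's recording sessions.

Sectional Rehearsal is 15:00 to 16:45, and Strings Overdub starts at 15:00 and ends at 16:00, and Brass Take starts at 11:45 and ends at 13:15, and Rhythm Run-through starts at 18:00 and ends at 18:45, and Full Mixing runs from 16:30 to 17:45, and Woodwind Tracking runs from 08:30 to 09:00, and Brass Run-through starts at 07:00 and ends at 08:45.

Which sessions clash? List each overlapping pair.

Brass Run-through & Woodwind Tracking, Full Mixing & Sectional Rehearsal, Sectional Rehearsal & Strings Overdub

Sorted by start: Brass Run-through, Woodwind Tracking, Brass Take, Sectional Rehearsal, Strings Overdub, Full Mixing, Rhythm Run-through.
Woodwind Tracking starts before Brass Run-through ends → Brass Run-through and Woodwind Tracking overlap.
Brass Take starts after Brass Run-through ends — done with Brass Run-through.
Brass Take starts after Woodwind Tracking ends — done with Woodwind Tracking.
Sectional Rehearsal starts after Brass Take ends — done with Brass Take.
Strings Overdub starts before Sectional Rehearsal ends → Sectional Rehearsal and Strings Overdub overlap.
Full Mixing starts before Sectional Rehearsal ends → Sectional Rehearsal and Full Mixing overlap.
Rhythm Run-through starts after Sectional Rehearsal ends.
Full Mixing starts after Strings Overdub ends — done with Strings Overdub.
Rhythm Run-through starts after Full Mixing ends.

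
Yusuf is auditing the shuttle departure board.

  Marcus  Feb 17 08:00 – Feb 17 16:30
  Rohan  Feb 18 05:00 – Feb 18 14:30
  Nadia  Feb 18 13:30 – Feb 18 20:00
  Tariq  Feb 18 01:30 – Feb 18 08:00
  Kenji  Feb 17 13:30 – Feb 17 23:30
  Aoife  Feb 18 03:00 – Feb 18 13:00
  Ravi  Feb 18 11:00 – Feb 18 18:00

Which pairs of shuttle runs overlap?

Aoife & Ravi, Aoife & Rohan, Aoife & Tariq, Kenji & Marcus, Nadia & Ravi, Nadia & Rohan, Ravi & Rohan, Rohan & Tariq

Check each pair: they overlap iff neither finishes before the other starts.
Sorted by start: Marcus, Kenji, Tariq, Aoife, Rohan, Ravi, Nadia.
Kenji starts before Marcus ends → Marcus and Kenji overlap.
Tariq starts after Marcus ends, so Marcus has no further overlaps.
Tariq starts after Kenji ends, so Kenji has no further overlaps.
Aoife starts before Tariq ends → Tariq and Aoife overlap.
Rohan starts before Tariq ends → Tariq and Rohan overlap.
Ravi starts after Tariq ends, so Tariq has no further overlaps.
Rohan starts before Aoife ends → Aoife and Rohan overlap.
Ravi starts before Aoife ends → Aoife and Ravi overlap.
Nadia starts after Aoife ends.
Ravi starts before Rohan ends → Rohan and Ravi overlap.
Nadia starts before Rohan ends → Rohan and Nadia overlap.
Nadia starts before Ravi ends → Ravi and Nadia overlap.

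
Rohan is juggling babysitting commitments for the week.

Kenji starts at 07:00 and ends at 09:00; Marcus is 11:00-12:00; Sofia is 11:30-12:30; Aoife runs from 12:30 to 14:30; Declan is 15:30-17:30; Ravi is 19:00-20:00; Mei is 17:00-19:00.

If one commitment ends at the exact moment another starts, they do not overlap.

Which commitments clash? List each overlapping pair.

Two intervals overlap when each starts before the other ends.
Sorted by start: Kenji, Marcus, Sofia, Aoife, Declan, Mei, Ravi.
Marcus starts after Kenji ends — done with Kenji.
Sofia starts before Marcus ends → Marcus and Sofia overlap.
Aoife starts after Marcus ends — done with Marcus.
Aoife starts exactly when Sofia ends (back-to-back, no overlap) — done with Sofia.
Declan starts after Aoife ends — done with Aoife.
Mei starts before Declan ends → Declan and Mei overlap.
Ravi starts after Declan ends.
Ravi starts exactly when Mei ends (back-to-back, no overlap).

Declan & Mei, Marcus & Sofia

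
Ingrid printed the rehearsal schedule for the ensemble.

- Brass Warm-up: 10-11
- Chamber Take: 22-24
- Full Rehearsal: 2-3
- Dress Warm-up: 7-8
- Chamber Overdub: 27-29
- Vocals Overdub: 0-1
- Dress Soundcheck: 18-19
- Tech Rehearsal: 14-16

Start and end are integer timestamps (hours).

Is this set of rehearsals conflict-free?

Check each pair: they overlap iff neither finishes before the other starts.
Sorted by start: Vocals Overdub, Full Rehearsal, Dress Warm-up, Brass Warm-up, Tech Rehearsal, Dress Soundcheck, Chamber Take, Chamber Overdub.
Full Rehearsal starts after Vocals Overdub ends, so nothing later overlaps Vocals Overdub either.
Dress Warm-up starts after Full Rehearsal ends, so nothing later overlaps Full Rehearsal either.
Brass Warm-up starts after Dress Warm-up ends, so nothing later overlaps Dress Warm-up either.
Tech Rehearsal starts after Brass Warm-up ends, so nothing later overlaps Brass Warm-up either.
Dress Soundcheck starts after Tech Rehearsal ends, so nothing later overlaps Tech Rehearsal either.
Chamber Take starts after Dress Soundcheck ends, so nothing later overlaps Dress Soundcheck either.
Chamber Overdub starts after Chamber Take ends.
Every pair is clear; the schedule has no overlaps.

Yes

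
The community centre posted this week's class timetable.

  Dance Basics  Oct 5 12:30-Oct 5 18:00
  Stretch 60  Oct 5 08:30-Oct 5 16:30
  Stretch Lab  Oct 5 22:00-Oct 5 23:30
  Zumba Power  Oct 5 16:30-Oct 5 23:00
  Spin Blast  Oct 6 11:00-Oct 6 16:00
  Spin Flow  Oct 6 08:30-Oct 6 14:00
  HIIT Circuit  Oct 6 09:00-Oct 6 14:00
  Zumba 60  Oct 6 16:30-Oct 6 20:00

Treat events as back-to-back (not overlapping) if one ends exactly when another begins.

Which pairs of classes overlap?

Dance Basics & Stretch 60, Dance Basics & Zumba Power, HIIT Circuit & Spin Blast, HIIT Circuit & Spin Flow, Spin Blast & Spin Flow, Stretch Lab & Zumba Power

Two intervals overlap when each starts before the other ends.
Sorted by start: Stretch 60, Dance Basics, Zumba Power, Stretch Lab, Spin Flow, HIIT Circuit, Spin Blast, Zumba 60.
Dance Basics starts before Stretch 60 ends → Stretch 60 and Dance Basics overlap.
Zumba Power starts exactly when Stretch 60 ends (back-to-back, no overlap); Stretch 60 is clear from here.
Zumba Power starts before Dance Basics ends → Dance Basics and Zumba Power overlap.
Stretch Lab starts after Dance Basics ends; Dance Basics is clear from here.
Stretch Lab starts before Zumba Power ends → Zumba Power and Stretch Lab overlap.
Spin Flow starts after Zumba Power ends; Zumba Power is clear from here.
Spin Flow starts after Stretch Lab ends; Stretch Lab is clear from here.
HIIT Circuit starts before Spin Flow ends → Spin Flow and HIIT Circuit overlap.
Spin Blast starts before Spin Flow ends → Spin Flow and Spin Blast overlap.
Zumba 60 starts after Spin Flow ends.
Spin Blast starts before HIIT Circuit ends → HIIT Circuit and Spin Blast overlap.
Zumba 60 starts after HIIT Circuit ends.
Zumba 60 starts after Spin Blast ends.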